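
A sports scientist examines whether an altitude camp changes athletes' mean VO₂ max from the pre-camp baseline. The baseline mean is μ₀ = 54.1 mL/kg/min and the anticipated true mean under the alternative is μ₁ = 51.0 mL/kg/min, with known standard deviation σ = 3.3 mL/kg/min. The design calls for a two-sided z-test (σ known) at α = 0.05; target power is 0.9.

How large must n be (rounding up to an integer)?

Standardized effect: d = |μ₁ − μ₀| / σ = |51.0 − 54.1| / 3.3 = 0.9394
For power 0.9 need Φ(δ − z_{0.025}) = 0.9, so δ = z_{0.025} + z_{0.10} = 1.960 + 1.282 = 3.242.
(For δ > 0 the lower-tail rejection region contributes negligibly to power, so the one-term inversion is standard.)
δ = d·√n ⇒ n = (δ/d)² = (3.242 / 0.9394)² = 11.91.
Round up to the next whole unit.

n = 12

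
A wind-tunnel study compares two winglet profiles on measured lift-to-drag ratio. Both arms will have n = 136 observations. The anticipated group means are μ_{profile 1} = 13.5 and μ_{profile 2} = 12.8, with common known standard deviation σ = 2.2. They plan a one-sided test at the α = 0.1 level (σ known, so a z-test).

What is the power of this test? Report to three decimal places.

Power ≈ 0.910

Standardized effect: d = |μ_{profile 1} − μ_{profile 2}| / σ = |13.5 − 12.8| / 2.2 = 0.3182
Noncentrality parameter: δ = d·√(n/2) = 0.3182 × √(136/2) = 2.6238
Critical value for a one-sided test at α = 0.1: z_α = 1.282.
Power = P(Z > 1.282 − δ) = Φ(1.342) = 0.9102.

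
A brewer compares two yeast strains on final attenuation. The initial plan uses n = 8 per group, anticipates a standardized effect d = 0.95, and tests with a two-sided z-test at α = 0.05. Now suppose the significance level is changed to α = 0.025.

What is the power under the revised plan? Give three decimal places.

δ = d·√(n/2) = 0.95 × √(8/2) = 1.9000 (unchanged). New critical value: z_{0.0125} = 2.241.
Revised power = Φ(δ − 2.241) + Φ(−δ − 2.241) = Φ(-0.341) + Φ(-4.141) = 0.3664 + 0.0000 = 0.3664.

Power ≈ 0.366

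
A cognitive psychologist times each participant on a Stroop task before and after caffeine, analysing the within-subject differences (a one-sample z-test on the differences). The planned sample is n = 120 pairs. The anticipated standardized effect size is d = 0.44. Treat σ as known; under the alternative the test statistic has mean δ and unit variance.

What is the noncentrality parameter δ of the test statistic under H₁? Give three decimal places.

The noncentrality parameter scales effect size by the design's sample-size factor: δ = d·√n = 0.44 × √120 = 4.8200

δ ≈ 4.820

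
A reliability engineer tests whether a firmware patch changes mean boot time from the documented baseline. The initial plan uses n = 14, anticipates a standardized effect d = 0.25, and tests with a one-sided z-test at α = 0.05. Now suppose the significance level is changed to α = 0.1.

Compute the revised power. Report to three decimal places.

Power ≈ 0.365

δ = d·√n = 0.25 × √14 = 0.9354 (unchanged). New critical value: z_{0.1} = 1.282.
Revised power = P(Z > 1.282 − δ) = Φ(-0.346) = 0.3646.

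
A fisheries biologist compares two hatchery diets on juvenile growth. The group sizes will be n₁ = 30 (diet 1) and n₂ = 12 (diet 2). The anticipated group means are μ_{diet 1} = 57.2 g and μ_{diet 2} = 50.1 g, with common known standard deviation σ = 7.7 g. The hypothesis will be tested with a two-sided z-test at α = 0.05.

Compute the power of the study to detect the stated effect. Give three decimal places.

Standardized effect: d = |μ_{diet 1} − μ_{diet 2}| / σ = |57.2 − 50.1| / 7.7 = 0.9221
Noncentrality parameter: δ = d / √(1/n₁ + 1/n₂) = 0.9221 / √(1/30 + 1/12) = 2.6996
Two-sided α = 0.05 → critical value z_{0.025} = 1.960.
Power = Φ(δ − 1.960) + Φ(−δ − 1.960) = Φ(0.740) + Φ(-4.660) = 0.7702 + 0.0000 = 0.7702.

Power ≈ 0.770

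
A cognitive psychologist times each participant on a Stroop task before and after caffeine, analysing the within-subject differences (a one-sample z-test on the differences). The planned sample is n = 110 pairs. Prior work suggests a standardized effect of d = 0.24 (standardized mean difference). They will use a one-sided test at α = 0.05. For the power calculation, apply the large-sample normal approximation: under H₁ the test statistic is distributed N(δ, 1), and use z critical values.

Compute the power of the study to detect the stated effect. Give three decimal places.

Power ≈ 0.808

Noncentrality parameter: δ = d·√n = 0.24 × √110 = 2.5171
One-sided α = 0.05 → critical value z_{0.05} = 1.645.
Power = Φ(δ − 1.645) = Φ(0.872) = 0.8085.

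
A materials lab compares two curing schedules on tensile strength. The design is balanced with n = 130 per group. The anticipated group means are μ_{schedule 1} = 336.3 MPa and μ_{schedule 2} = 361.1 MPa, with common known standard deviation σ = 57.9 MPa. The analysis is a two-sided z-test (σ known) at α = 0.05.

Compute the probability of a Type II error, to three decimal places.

Standardized effect: d = |μ_{schedule 1} − μ_{schedule 2}| / σ = |336.3 − 361.1| / 57.9 = 0.4283
Noncentrality parameter: λ = d·√(n/2) = 0.4283 × √(130/2) = 3.4533
Two-sided α = 0.05 → critical value z_{0.025} = 1.960.
Power = Φ(λ − 1.960) + Φ(−λ − 1.960) = Φ(1.493) + Φ(-5.413) = 0.9323 + 0.0000 = 0.9323.
Type II error: β = 1 − power = 1 − 0.9323 = 0.0677.

β ≈ 0.068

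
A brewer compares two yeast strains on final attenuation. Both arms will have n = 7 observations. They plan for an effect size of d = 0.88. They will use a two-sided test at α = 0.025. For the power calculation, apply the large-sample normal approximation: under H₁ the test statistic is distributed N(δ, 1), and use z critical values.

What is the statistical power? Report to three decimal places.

Noncentrality parameter: δ = d·√(n/2) = 0.88 × √(7/2) = 1.6463
Critical value for a two-sided test at α = 0.025: z_{α/2} = 2.241.
Power = Φ(δ − 2.241) + Φ(−δ − 2.241) = Φ(-0.595) + Φ(-3.888) = 0.2759 + 0.0001 = 0.2759.

Power ≈ 0.276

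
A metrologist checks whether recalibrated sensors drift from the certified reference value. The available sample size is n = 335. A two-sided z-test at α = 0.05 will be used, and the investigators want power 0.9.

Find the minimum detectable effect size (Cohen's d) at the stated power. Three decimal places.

Required noncentrality: δ = z_{0.025} + z_{0.10} = 1.960 + 1.282 = 3.242.
(The second rejection-region term Φ(−δ − z_{α/2}) is negligible and dropped.)
δ = d·√n ⇒ d = δ/√n = 3.242/√335 = 0.1771.

d ≈ 0.177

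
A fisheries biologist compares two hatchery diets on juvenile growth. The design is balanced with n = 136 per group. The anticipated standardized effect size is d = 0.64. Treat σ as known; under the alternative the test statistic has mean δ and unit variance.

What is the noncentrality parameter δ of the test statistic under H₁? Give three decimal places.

δ = d·√(n/2) = 0.64 × √(136/2) = 5.2776

δ ≈ 5.278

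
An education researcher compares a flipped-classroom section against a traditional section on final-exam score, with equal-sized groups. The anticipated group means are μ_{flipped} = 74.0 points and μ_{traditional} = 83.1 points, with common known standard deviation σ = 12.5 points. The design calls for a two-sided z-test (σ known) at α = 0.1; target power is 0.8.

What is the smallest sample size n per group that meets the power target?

Standardized effect: d = |μ_{flipped} − μ_{traditional}| / σ = |74.0 − 83.1| / 12.5 = 0.7280
Set Φ(δ − 1.645) = 0.8; then δ − 1.645 = Φ⁻¹(0.8) = 0.842, giving δ = 2.486.
(Ignoring the negligible lower-tail rejection probability gives the usual closed-form inversion.)
δ = d·√(n/2) ⇒ n = 2(δ/d)² = 2 × (2.486 / 0.7280)² = 23.33.
Rounding up, n = 24 per group.

n = 24 per group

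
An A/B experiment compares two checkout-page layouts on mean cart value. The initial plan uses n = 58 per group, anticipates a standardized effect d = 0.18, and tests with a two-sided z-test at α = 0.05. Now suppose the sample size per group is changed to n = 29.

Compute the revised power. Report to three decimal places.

With n = 29 per group: δ = d·√(n/2) = 0.18 × √(29/2) = 0.6854. Critical value z_{0.025} = 1.960.
Revised power = Φ(δ − 1.960) + Φ(−δ − 1.960) = Φ(-1.275) + Φ(-2.645) = 0.1012 + 0.0041 = 0.1053.

Power ≈ 0.105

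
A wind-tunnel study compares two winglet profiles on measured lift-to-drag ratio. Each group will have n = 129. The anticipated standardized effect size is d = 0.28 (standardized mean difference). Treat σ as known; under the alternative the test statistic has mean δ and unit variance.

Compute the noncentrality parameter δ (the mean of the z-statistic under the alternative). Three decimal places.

δ ≈ 2.249

δ = d·√(n/2) = 0.28 × √(129/2) = 2.2487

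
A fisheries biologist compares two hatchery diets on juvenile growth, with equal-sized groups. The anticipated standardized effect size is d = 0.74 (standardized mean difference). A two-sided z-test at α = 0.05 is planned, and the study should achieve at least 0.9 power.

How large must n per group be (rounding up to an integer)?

n = 39 per group

Set Φ(δ − 1.960) = 0.9; then δ − 1.960 = Φ⁻¹(0.9) = 1.282, giving δ = 3.242.
(The Φ(−δ − z_{α/2}) term is vanishingly small for δ > 0 and is dropped in the standard sample-size formula.)
δ = d·√(n/2) ⇒ n = 2(δ/d)² = 2 × (3.242 / 0.74)² = 38.38.
Rounding up, n = 39 per group.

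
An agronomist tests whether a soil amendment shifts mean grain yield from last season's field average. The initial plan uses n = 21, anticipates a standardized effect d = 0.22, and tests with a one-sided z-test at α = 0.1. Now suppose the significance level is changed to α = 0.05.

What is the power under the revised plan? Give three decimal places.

δ = d·√n = 0.22 × √21 = 1.0082 (unchanged). New critical value: z_{0.05} = 1.645.
Revised power = Φ(δ − 1.645) = Φ(-0.637) = 0.2622.

Power ≈ 0.262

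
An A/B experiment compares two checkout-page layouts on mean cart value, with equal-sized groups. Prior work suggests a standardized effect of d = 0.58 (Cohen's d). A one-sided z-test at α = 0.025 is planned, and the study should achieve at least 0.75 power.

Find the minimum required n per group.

n = 42 per group

Set Φ(δ − 1.960) = 0.75; then δ − 1.960 = Φ⁻¹(0.75) = 0.674, giving δ = 2.634.
δ = d·√(n/2) ⇒ n = 2(δ/d)² = 2 × (2.634 / 0.58)² = 41.26.
Rounding up, n = 42 per group.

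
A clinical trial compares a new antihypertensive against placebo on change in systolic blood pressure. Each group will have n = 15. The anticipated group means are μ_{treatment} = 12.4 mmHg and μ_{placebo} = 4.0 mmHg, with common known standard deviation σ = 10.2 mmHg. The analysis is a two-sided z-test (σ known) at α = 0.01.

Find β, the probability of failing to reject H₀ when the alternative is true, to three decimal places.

β ≈ 0.626

Standardized effect: d = |μ_{treatment} − μ_{placebo}| / σ = |12.4 − 4.0| / 10.2 = 0.8235
Noncentrality parameter: λ = d·√(n/2) = 0.8235 × √(15/2) = 2.2553
Two-sided α = 0.01 → critical value z_{0.005} = 2.576.
Power = Φ(λ − 2.576) + Φ(−λ − 2.576) = Φ(-0.321) + Φ(-4.831) = 0.3743 + 0.0000 = 0.3743.
Type II error: β = 1 − power = 1 − 0.3743 = 0.6257.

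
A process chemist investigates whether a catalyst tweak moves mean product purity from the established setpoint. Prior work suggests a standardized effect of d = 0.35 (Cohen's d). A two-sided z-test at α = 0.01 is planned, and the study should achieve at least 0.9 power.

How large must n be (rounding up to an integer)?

Set Φ(δ − 2.576) = 0.9; then δ − 2.576 = Φ⁻¹(0.9) = 1.282, giving δ = 3.857.
(Ignoring the negligible lower-tail rejection probability gives the usual closed-form inversion.)
δ = d·√n ⇒ n = (δ/d)² = (3.857 / 0.35)² = 121.46.
Round up to the next whole unit.

n = 122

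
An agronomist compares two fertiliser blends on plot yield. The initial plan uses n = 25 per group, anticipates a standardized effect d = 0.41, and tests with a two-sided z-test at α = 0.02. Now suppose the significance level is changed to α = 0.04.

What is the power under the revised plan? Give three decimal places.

Power ≈ 0.273

δ = d·√(n/2) = 0.41 × √(25/2) = 1.4496 (unchanged). New critical value: z_{0.02} = 2.054.
Revised power = Φ(δ − 2.054) + Φ(−δ − 2.054) = Φ(-0.604) + Φ(-3.503) = 0.2729 + 0.0002 = 0.2731.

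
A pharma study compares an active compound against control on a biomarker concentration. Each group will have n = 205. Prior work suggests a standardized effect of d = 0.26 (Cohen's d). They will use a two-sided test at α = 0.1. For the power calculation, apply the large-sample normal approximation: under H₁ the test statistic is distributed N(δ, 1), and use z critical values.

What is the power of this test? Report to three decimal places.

Power ≈ 0.838

Noncentrality parameter: δ = d·√(n/2) = 0.26 × √(205/2) = 2.6323
Critical value for a two-sided test at α = 0.1: z_{α/2} = 1.645.
Power = Φ(δ − 1.645) + Φ(−δ − 1.645) = Φ(0.987) + Φ(-4.277) = 0.8383 + 0.0000 = 0.8383.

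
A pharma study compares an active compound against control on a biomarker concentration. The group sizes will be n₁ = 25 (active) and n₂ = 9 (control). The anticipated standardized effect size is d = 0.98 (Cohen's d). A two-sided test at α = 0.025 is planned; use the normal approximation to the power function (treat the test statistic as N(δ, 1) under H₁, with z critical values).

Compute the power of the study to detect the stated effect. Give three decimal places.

Power ≈ 0.610

Noncentrality parameter: λ = d / √(1/n₁ + 1/n₂) = 0.98 / √(1/25 + 1/9) = 2.5210
Critical value for a two-sided test at α = 0.025: z_{α/2} = 2.241.
Power = Φ(λ − 2.241) + Φ(−λ − 2.241) = Φ(0.280) + Φ(-4.762) = 0.6101 + 0.0000 = 0.6101.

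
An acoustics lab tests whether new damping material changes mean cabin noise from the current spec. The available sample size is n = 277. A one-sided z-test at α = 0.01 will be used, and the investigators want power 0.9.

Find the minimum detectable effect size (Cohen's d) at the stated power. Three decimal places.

Required noncentrality: δ = z_{0.01} + z_{0.10} = 2.326 + 1.282 = 3.608.
δ = d·√n ⇒ d = δ/√n = 3.608/√277 = 0.2168.

d ≈ 0.217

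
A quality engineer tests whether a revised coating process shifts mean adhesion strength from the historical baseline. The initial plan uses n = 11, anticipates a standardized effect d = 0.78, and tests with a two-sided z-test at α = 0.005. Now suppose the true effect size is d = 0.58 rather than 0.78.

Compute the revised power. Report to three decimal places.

Power ≈ 0.189

With d = 0.58: δ = d·√n = 0.58 × √11 = 1.9236. Critical value z_{0.0025} = 2.807.
Revised power = Φ(δ − 2.807) + Φ(−δ − 2.807) = Φ(-0.883) + Φ(-4.731) = 0.1885 + 0.0000 = 0.1885.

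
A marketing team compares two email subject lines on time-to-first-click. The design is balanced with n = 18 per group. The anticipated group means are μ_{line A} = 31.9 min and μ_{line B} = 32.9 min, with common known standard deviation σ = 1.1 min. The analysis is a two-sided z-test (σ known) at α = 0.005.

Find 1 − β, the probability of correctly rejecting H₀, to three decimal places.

Power ≈ 0.468

Standardized effect: d = |μ_{line A} − μ_{line B}| / σ = |31.9 − 32.9| / 1.1 = 0.9091
Noncentrality parameter: δ = d·√(n/2) = 0.9091 × √(18/2) = 2.7273
Two-sided α = 0.005 → critical value z_{0.0025} = 2.807.
Power = Φ(δ − 2.807) + Φ(−δ − 2.807) = Φ(-0.080) + Φ(-5.534) = 0.4682 + 0.0000 = 0.4682.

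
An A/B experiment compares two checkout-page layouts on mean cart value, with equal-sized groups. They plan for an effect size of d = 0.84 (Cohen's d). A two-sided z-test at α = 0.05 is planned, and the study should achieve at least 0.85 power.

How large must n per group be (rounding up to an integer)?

Set Φ(δ − 1.960) = 0.85; then δ − 1.960 = Φ⁻¹(0.85) = 1.036, giving δ = 2.996.
(Ignoring the negligible lower-tail rejection probability gives the usual closed-form inversion.)
δ = d·√(n/2) ⇒ n = 2(δ/d)² = 2 × (2.996 / 0.84)² = 25.45.
Round up to the next whole unit.

n = 26 per group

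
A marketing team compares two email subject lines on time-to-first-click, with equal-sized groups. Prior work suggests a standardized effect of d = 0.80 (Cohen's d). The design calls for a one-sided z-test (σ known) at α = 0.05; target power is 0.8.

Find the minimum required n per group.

n = 20 per group

For power 0.8 need Φ(δ − z_{0.05}) = 0.8, so δ = z_{0.05} + z_{0.20} = 1.645 + 0.842 = 2.486.
δ = d·√(n/2) ⇒ n = 2(δ/d)² = 2 × (2.486 / 0.80)² = 19.32.
Round up to the next whole unit.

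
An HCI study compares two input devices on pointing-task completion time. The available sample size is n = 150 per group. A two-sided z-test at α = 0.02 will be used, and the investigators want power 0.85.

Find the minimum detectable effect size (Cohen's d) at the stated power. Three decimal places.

Need Φ(δ − 2.326) = 0.85, so δ = 2.326 + 1.036 = 3.363.
(The second rejection-region term Φ(−δ − z_{α/2}) is negligible and dropped.)
δ = d·√(n/2) ⇒ d = δ/√(n/2) = 3.363/√(150/2) = 0.3883.

d ≈ 0.388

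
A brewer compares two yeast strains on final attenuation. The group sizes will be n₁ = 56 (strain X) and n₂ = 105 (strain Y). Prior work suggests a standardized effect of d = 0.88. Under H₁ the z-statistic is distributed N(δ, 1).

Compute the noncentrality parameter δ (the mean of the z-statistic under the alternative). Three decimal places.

The noncentrality parameter scales effect size by the design's sample-size factor: δ = d / √(1/n₁ + 1/n₂) = 0.88 / √(1/56 + 1/105) = 5.3181

δ ≈ 5.318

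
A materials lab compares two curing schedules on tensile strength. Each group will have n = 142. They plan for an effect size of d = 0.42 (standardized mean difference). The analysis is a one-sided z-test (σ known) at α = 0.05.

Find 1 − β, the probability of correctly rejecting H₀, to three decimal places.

Power ≈ 0.971

Noncentrality parameter: δ = d·√(n/2) = 0.42 × √(142/2) = 3.5390
Critical value for a one-sided test at α = 0.05: z_α = 1.645.
Power = P(Z > 1.645 − δ) = Φ(1.894) = 0.9709.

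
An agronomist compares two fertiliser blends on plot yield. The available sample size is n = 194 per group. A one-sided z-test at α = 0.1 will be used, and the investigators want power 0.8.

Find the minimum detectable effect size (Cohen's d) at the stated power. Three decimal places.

d ≈ 0.216

Need Φ(δ − 1.282) = 0.8, so δ = 1.282 + 0.842 = 2.123.
δ = d·√(n/2) ⇒ d = δ/√(n/2) = 2.123/√(194/2) = 0.2156.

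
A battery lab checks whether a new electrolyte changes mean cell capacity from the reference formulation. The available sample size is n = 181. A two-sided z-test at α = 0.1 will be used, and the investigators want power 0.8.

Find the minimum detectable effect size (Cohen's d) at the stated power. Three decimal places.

d ≈ 0.185

Required noncentrality: δ = z_{0.05} + z_{0.20} = 1.645 + 0.842 = 2.486.
(Lower-tail contribution to power is negligible for δ > 0.)
δ = d·√n ⇒ d = δ/√n = 2.486/√181 = 0.1848.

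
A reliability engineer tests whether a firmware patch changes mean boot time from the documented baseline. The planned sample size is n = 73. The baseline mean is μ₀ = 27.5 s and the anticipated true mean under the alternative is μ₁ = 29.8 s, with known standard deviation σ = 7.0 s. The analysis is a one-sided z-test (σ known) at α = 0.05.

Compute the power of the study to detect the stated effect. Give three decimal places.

Power ≈ 0.877

Standardized effect: d = |μ₁ − μ₀| / σ = |29.8 − 27.5| / 7.0 = 0.3286
Noncentrality parameter: λ = d·√n = 0.3286 × √73 = 2.8073
Critical value for a one-sided test at α = 0.05: z_α = 1.645.
Power = Φ(λ − 1.645) = Φ(1.162) = 0.8775.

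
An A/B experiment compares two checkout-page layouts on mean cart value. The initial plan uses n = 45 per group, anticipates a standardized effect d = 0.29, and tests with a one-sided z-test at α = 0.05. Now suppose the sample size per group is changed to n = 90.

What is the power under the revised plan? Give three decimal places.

Power ≈ 0.618

With n = 90 per group: δ = d·√(n/2) = 0.29 × √(90/2) = 1.9454. Critical value z_{0.05} = 1.645.
Revised power = Φ(δ − 1.645) = Φ(0.301) = 0.6181.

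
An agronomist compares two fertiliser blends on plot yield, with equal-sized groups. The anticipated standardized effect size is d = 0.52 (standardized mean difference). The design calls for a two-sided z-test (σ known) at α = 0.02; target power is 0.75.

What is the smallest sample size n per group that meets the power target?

Set Φ(δ − 2.326) = 0.75; then δ − 2.326 = Φ⁻¹(0.75) = 0.674, giving δ = 3.001.
(The Φ(−δ − z_{α/2}) term is vanishingly small for δ > 0 and is dropped in the standard sample-size formula.)
δ = d·√(n/2) ⇒ n = 2(δ/d)² = 2 × (3.001 / 0.52)² = 66.61.
Rounding up, n = 67 per group.

n = 67 per group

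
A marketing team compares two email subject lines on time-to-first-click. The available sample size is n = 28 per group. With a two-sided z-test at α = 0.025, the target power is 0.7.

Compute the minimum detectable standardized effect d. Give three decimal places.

Required noncentrality: δ = z_{0.0125} + z_{0.30} = 2.241 + 0.524 = 2.766.
(The second rejection-region term Φ(−δ − z_{α/2}) is negligible and dropped.)
δ = d·√(n/2) ⇒ d = δ/√(n/2) = 2.766/√(28/2) = 0.7392.

d ≈ 0.739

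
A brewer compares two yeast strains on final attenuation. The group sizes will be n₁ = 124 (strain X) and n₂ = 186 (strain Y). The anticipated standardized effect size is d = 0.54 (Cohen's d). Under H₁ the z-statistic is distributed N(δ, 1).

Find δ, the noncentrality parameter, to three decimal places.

δ ≈ 4.658

δ = d / √(1/n₁ + 1/n₂) = 0.54 / √(1/124 + 1/186) = 4.6578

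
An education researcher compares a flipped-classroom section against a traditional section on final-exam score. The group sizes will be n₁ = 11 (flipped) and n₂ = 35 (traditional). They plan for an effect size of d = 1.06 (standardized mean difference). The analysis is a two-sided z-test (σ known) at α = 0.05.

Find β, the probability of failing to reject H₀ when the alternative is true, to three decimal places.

Noncentrality parameter: δ = d / √(1/n₁ + 1/n₂) = 1.06 / √(1/11 + 1/35) = 3.0666
Two-sided α = 0.05 → critical value z_{0.025} = 1.960.
Power = Φ(δ − 1.960) + Φ(−δ − 1.960) = Φ(1.107) + Φ(-5.027) = 0.8658 + 0.0000 = 0.8658.
Type II error: β = 1 − power = 1 − 0.8658 = 0.1342.

β ≈ 0.134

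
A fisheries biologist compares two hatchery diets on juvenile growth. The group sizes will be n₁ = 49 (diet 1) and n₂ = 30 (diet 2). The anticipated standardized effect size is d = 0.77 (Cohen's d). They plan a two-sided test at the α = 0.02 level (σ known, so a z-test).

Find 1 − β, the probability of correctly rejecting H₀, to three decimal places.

Noncentrality parameter: δ = d / √(1/n₁ + 1/n₂) = 0.77 / √(1/49 + 1/30) = 3.3215
Critical value for a two-sided test at α = 0.02: z_{α/2} = 2.326.
Power = Φ(δ − 2.326) + Φ(−δ − 2.326) = Φ(0.995) + Φ(-5.648) = 0.8402 + 0.0000 = 0.8402.

Power ≈ 0.840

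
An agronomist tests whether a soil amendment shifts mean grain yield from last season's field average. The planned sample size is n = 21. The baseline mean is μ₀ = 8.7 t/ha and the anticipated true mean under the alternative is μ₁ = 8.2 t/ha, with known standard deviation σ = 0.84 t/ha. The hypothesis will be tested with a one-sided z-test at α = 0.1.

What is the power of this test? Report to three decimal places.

Standardized effect: d = |μ₁ − μ₀| / σ = |8.2 − 8.7| / 0.84 = 0.5952
Noncentrality parameter: δ = d·√n = 0.5952 × √21 = 2.7277
Critical value for a one-sided test at α = 0.1: z_α = 1.282.
Power = Φ(δ − 1.282) = Φ(1.446) = 0.9259.

Power ≈ 0.926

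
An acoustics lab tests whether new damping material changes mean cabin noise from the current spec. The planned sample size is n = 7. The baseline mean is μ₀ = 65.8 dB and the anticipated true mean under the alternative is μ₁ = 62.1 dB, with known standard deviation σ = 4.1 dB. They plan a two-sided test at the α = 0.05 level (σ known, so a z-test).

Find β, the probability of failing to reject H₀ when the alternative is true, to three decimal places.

β ≈ 0.334

Standardized effect: d = |μ₁ − μ₀| / σ = |62.1 − 65.8| / 4.1 = 0.9024
Noncentrality parameter: δ = d·√n = 0.9024 × √7 = 2.3876
Critical value for a two-sided test at α = 0.05: z_{α/2} = 1.960.
Power = Φ(δ − 1.960) + Φ(−δ − 1.960) = Φ(0.428) + Φ(-4.348) = 0.6656 + 0.0000 = 0.6656.
Type II error: β = 1 − power = 1 − 0.6656 = 0.3344.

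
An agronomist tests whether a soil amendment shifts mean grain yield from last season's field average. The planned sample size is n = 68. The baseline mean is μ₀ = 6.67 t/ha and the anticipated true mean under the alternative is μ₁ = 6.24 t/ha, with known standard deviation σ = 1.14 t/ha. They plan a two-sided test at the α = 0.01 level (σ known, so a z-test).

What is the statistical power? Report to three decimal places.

Power ≈ 0.704

Standardized effect: d = |μ₁ − μ₀| / σ = |6.24 − 6.67| / 1.14 = 0.3772
Noncentrality parameter: δ = d·√n = 0.3772 × √68 = 3.1104
Critical value for a two-sided test at α = 0.01: z_{α/2} = 2.576.
Power = Φ(δ − 2.576) + Φ(−δ − 2.576) = Φ(0.535) + Φ(-5.686) = 0.7035 + 0.0000 = 0.7035.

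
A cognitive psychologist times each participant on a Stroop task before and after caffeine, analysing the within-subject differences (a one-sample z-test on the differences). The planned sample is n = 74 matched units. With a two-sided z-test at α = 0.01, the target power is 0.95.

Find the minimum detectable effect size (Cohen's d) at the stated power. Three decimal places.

Need Φ(δ − 2.576) = 0.95, so δ = 2.576 + 1.645 = 4.221.
(Lower-tail contribution to power is negligible for δ > 0.)
δ = d·√n ⇒ d = δ/√n = 4.221/√74 = 0.4906.

d ≈ 0.491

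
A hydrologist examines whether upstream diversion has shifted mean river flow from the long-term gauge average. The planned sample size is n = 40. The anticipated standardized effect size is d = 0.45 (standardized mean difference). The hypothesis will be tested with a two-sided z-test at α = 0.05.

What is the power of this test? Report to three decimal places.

Noncentrality parameter: δ = d·√n = 0.45 × √40 = 2.8460
Critical value for a two-sided test at α = 0.05: z_{α/2} = 1.960.
Power = Φ(δ − 1.960) + Φ(−δ − 1.960) = Φ(0.886) + Φ(-4.806) = 0.8122 + 0.0000 = 0.8122.

Power ≈ 0.812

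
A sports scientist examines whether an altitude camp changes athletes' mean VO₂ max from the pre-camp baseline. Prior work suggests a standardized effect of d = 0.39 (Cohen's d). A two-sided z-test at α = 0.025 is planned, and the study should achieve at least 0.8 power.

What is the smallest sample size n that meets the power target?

n = 63

For power 0.8 need Φ(δ − z_{0.0125}) = 0.8, so δ = z_{0.0125} + z_{0.20} = 2.241 + 0.842 = 3.083.
(Ignoring the negligible lower-tail rejection probability gives the usual closed-form inversion.)
δ = d·√n ⇒ n = (δ/d)² = (3.083 / 0.39)² = 62.49.
Round up to the next whole unit.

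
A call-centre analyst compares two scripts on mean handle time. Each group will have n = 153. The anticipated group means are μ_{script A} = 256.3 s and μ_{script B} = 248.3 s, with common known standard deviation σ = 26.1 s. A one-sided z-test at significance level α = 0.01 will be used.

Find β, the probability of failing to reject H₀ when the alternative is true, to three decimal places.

β ≈ 0.361

Standardized effect: d = |μ_{script A} − μ_{script B}| / σ = |256.3 − 248.3| / 26.1 = 0.3065
Noncentrality parameter: δ = d·√(n/2) = 0.3065 × √(153/2) = 2.6809
Critical value for a one-sided test at α = 0.01: z_α = 2.326.
Power = P(Z > 2.326 − δ) = Φ(0.355) = 0.6385.
Type II error: β = 1 − power = 1 − 0.6385 = 0.3615.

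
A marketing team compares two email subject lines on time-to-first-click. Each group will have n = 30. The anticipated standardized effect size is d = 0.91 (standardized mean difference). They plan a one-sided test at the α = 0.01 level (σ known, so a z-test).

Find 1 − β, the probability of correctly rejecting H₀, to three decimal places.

Noncentrality parameter: δ = d·√(n/2) = 0.91 × √(30/2) = 3.5244
Critical value for a one-sided test at α = 0.01: z_α = 2.326.
Power = Φ(δ − 2.326) = Φ(1.198) = 0.8846.

Power ≈ 0.885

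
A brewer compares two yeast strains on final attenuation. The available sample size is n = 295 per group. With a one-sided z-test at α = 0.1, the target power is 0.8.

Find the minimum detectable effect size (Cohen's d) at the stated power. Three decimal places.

d ≈ 0.175

Need Φ(δ − 1.282) = 0.8, so δ = 1.282 + 0.842 = 2.123.
δ = d·√(n/2) ⇒ d = δ/√(n/2) = 2.123/√(295/2) = 0.1748.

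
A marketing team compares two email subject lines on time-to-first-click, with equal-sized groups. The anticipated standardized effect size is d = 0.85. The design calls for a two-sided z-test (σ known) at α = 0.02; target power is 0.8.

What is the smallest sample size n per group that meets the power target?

n = 28 per group

Set Φ(δ − 2.326) = 0.8; then δ − 2.326 = Φ⁻¹(0.8) = 0.842, giving δ = 3.168.
(The Φ(−δ − z_{α/2}) term is vanishingly small for δ > 0 and is dropped in the standard sample-size formula.)
δ = d·√(n/2) ⇒ n = 2(δ/d)² = 2 × (3.168 / 0.85)² = 27.78.
Round up to the next whole unit.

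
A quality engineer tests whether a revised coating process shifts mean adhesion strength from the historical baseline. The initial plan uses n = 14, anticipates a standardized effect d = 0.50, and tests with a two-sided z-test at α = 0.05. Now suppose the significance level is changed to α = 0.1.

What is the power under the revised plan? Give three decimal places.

Power ≈ 0.590

δ = d·√n = 0.50 × √14 = 1.8708 (unchanged). New critical value: z_{0.05} = 1.645.
Revised power = Φ(δ − 1.645) + Φ(−δ − 1.645) = Φ(0.226) + Φ(-3.516) = 0.5894 + 0.0002 = 0.5896.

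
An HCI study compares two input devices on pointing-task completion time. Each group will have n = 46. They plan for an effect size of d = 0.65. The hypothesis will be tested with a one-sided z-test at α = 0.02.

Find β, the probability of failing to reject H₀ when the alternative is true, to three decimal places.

Noncentrality parameter: δ = d·√(n/2) = 0.65 × √(46/2) = 3.1173
One-sided α = 0.02 → critical value z_{0.02} = 2.054.
Power = Φ(δ − 2.054) = Φ(1.064) = 0.8562.
Type II error: β = 1 − power = 1 − 0.8562 = 0.1438.

β ≈ 0.144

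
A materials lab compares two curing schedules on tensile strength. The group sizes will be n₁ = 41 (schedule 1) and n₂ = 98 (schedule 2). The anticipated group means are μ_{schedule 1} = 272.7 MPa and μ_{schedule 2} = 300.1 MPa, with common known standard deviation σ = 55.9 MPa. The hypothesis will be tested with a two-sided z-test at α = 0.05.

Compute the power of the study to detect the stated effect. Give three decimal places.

Power ≈ 0.750

Standardized effect: d = |μ_{schedule 1} − μ_{schedule 2}| / σ = |272.7 − 300.1| / 55.9 = 0.4902
Noncentrality parameter: δ = d / √(1/n₁ + 1/n₂) = 0.4902 / √(1/41 + 1/98) = 2.6353
Two-sided α = 0.05 → critical value z_{0.025} = 1.960.
Power = Φ(δ − 1.960) + Φ(−δ − 1.960) = Φ(0.675) + Φ(-4.595) = 0.7503 + 0.0000 = 0.7503.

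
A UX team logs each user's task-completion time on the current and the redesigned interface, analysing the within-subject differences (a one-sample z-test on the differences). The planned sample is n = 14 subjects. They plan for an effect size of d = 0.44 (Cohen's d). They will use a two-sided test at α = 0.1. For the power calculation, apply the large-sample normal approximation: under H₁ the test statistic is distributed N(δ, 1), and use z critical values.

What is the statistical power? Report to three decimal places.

Noncentrality parameter: δ = d·√n = 0.44 × √14 = 1.6463
Two-sided α = 0.1 → critical value z_{0.05} = 1.645.
Power = Φ(δ − 1.645) + Φ(−δ − 1.645) = Φ(0.001) + Φ(-3.291) = 0.5006 + 0.0005 = 0.5011.

Power ≈ 0.501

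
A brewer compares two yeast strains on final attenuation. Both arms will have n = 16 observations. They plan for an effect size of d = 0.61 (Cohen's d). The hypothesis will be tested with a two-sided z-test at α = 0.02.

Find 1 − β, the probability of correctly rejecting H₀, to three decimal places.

Power ≈ 0.274

Noncentrality parameter: δ = d·√(n/2) = 0.61 × √(16/2) = 1.7253
Two-sided α = 0.02 → critical value z_{0.01} = 2.326.
Power = Φ(δ − 2.326) + Φ(−δ − 2.326) = Φ(-0.601) + Φ(-4.052) = 0.2739 + 0.0000 = 0.2739.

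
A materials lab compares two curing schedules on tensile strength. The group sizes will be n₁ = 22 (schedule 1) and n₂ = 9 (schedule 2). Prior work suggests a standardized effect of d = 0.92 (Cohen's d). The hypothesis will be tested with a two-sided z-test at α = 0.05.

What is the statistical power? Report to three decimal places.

Noncentrality parameter: δ = d / √(1/n₁ + 1/n₂) = 0.92 / √(1/22 + 1/9) = 2.3251
Critical value for a two-sided test at α = 0.05: z_{α/2} = 1.960.
Power = Φ(δ − 1.960) + Φ(−δ − 1.960) = Φ(0.365) + Φ(-4.285) = 0.6425 + 0.0000 = 0.6425.

Power ≈ 0.643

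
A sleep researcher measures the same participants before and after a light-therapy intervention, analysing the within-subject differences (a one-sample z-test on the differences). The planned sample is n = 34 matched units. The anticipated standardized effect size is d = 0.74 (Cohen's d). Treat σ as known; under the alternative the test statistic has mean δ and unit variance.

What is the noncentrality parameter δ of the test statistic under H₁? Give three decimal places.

The noncentrality parameter scales effect size by the design's sample-size factor: δ = d·√n = 0.74 × √34 = 4.3149

δ ≈ 4.315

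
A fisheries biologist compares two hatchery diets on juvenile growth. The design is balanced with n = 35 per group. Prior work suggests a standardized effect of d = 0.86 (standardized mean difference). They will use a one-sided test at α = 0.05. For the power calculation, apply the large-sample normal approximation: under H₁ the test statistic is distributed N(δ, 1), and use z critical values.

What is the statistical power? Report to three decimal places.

Power ≈ 0.975

Noncentrality parameter: δ = d·√(n/2) = 0.86 × √(35/2) = 3.5976
Critical value for a one-sided test at α = 0.05: z_α = 1.645.
Power = Φ(δ − 1.645) = Φ(1.953) = 0.9746.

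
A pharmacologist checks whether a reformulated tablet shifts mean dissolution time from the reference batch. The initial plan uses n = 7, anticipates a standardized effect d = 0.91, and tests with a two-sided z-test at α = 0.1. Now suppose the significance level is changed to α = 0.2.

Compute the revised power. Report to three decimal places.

Power ≈ 0.870

δ = d·√n = 0.91 × √7 = 2.4076 (unchanged). New critical value: z_{0.1} = 1.282.
Revised power = Φ(δ − 1.282) + Φ(−δ − 1.282) = Φ(1.126) + Φ(-3.689) = 0.8699 + 0.0001 = 0.8700.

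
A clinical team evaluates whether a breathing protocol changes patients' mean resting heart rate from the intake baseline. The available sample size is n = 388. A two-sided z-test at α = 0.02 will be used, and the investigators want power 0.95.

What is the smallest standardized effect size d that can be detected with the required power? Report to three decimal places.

d ≈ 0.202

Required noncentrality: δ = z_{0.01} + z_{0.05} = 2.326 + 1.645 = 3.971.
(The second rejection-region term Φ(−δ − z_{α/2}) is negligible and dropped.)
δ = d·√n ⇒ d = δ/√n = 3.971/√388 = 0.2016.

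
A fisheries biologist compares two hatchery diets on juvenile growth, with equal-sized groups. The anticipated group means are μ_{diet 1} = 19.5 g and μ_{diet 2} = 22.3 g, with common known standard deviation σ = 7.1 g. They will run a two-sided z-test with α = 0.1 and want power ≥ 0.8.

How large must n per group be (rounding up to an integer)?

n = 80 per group

Standardized effect: d = |μ_{diet 1} − μ_{diet 2}| / σ = |19.5 − 22.3| / 7.1 = 0.3944
Set Φ(δ − 1.645) = 0.8; then δ − 1.645 = Φ⁻¹(0.8) = 0.842, giving δ = 2.486.
(The Φ(−δ − z_{α/2}) term is vanishingly small for δ > 0 and is dropped in the standard sample-size formula.)
δ = d·√(n/2) ⇒ n = 2(δ/d)² = 2 × (2.486 / 0.3944)² = 79.51.
Rounding up, n = 80 per group.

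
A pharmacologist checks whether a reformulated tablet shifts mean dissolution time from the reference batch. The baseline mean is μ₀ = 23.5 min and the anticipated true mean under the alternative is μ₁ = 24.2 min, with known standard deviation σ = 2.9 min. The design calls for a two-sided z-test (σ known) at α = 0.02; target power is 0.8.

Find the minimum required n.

n = 173

Standardized effect: d = |μ₁ − μ₀| / σ = |24.2 − 23.5| / 2.9 = 0.2414
Set Φ(δ − 2.326) = 0.8; then δ − 2.326 = Φ⁻¹(0.8) = 0.842, giving δ = 3.168.
(Ignoring the negligible lower-tail rejection probability gives the usual closed-form inversion.)
δ = d·√n ⇒ n = (δ/d)² = (3.168 / 0.2414)² = 172.25.
Rounding up, n = 173.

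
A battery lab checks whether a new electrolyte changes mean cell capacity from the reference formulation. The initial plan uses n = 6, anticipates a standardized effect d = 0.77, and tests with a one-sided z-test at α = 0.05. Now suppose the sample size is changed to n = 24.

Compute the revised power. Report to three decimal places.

Power ≈ 0.983

With n = 24: δ = d·√n = 0.77 × √24 = 3.7722. Critical value z_{0.05} = 1.645.
Revised power = P(Z > 1.645 − δ) = Φ(2.127) = 0.9833.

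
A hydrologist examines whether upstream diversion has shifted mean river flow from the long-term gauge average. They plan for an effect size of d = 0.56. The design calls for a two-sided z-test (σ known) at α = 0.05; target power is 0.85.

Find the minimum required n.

n = 29

For power 0.85 need Φ(δ − z_{0.025}) = 0.85, so δ = z_{0.025} + z_{0.15} = 1.960 + 1.036 = 2.996.
(The Φ(−δ − z_{α/2}) term is vanishingly small for δ > 0 and is dropped in the standard sample-size formula.)
δ = d·√n ⇒ n = (δ/d)² = (2.996 / 0.56)² = 28.63.
Round up to the next whole unit.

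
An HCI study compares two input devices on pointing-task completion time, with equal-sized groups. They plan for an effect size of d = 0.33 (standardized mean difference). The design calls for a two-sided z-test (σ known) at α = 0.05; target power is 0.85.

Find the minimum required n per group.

n = 165 per group

For power 0.85 need Φ(δ − z_{0.025}) = 0.85, so δ = z_{0.025} + z_{0.15} = 1.960 + 1.036 = 2.996.
(For δ > 0 the lower-tail rejection region contributes negligibly to power, so the one-term inversion is standard.)
δ = d·√(n/2) ⇒ n = 2(δ/d)² = 2 × (2.996 / 0.33)² = 164.89.
Rounding up, n = 165 per group.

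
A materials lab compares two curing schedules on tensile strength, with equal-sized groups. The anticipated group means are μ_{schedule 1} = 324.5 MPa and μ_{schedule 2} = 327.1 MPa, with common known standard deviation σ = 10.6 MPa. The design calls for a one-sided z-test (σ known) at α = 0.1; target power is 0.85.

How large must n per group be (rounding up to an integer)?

Standardized effect: d = |μ_{schedule 1} − μ_{schedule 2}| / σ = |324.5 − 327.1| / 10.6 = 0.2453
For power 0.85 need Φ(δ − z_{0.1}) = 0.85, so δ = z_{0.1} + z_{0.15} = 1.282 + 1.036 = 2.318.
δ = d·√(n/2) ⇒ n = 2(δ/d)² = 2 × (2.318 / 0.2453)² = 178.61.
Rounding up, n = 179 per group.

n = 179 per group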